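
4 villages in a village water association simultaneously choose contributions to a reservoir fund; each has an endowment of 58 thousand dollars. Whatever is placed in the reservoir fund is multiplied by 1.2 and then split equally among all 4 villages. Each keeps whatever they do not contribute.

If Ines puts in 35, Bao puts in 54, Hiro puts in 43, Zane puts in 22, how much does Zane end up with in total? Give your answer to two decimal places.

82.20 thousand dollars

Total contributed: 35 + 54 + 43 + 22 = 154.
Each receives 1.2 × 154 / 4 = 46.20 from the reservoir fund.
Zane keeps 58 − 22 = 36, so Zane's payoff is 36 + 46.20 = 82.20.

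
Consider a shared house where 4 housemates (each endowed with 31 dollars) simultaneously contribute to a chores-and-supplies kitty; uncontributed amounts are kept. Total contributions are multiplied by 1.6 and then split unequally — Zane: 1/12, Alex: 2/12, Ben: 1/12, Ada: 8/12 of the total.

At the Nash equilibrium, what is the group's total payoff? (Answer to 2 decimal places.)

For player j, contributing a unit is worthwhile iff 1.6 × (j's share) ≥ 1, i.e. iff j's share is at least 0.6250.
The only share above 0.6250 is Ada's 8/12, contributing 31; the remaining 3 contribute 0. Total contributed: 31.
The chores-and-supplies kitty pays out 1.6 × 31 = 49.60 in total (split across the unequal shares, but the aggregate is all that matters for the group sum).
The 3 free-riders keep 31 each, adding 93. Group total = 93 + 49.60 = 142.60.

142.60 dollars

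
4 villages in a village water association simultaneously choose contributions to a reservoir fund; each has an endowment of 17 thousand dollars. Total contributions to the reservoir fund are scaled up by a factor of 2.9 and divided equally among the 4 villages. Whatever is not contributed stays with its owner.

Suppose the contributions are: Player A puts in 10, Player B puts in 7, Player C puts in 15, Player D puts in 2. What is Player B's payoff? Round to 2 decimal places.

34.65 thousand dollars

Total contributed: 10 + 7 + 15 + 2 = 34.
Each receives 2.9 × 34 / 4 = 24.65 from the reservoir fund.
Player B keeps 17 − 7 = 10, so Player B's payoff is 10 + 24.65 = 34.65.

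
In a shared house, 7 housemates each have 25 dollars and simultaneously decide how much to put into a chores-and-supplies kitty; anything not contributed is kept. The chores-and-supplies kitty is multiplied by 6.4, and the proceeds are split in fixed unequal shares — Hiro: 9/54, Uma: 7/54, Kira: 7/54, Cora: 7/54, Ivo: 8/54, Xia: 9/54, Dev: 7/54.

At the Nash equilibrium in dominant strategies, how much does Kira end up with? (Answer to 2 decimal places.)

For player j, contributing a unit is worthwhile iff 6.4 × (j's share) ≥ 1, i.e. iff j's share is at least 0.1563.
The shares above 0.1563 belong to Hiro and Xia, contributing 25 each; the remaining 5 contribute 0. Total contributed: 50.
Kira keeps 25 and receives 6.4 × 50 × 7/54 = 41.48 from the chores-and-supplies kitty, for a payoff of 66.48.

66.48 dollars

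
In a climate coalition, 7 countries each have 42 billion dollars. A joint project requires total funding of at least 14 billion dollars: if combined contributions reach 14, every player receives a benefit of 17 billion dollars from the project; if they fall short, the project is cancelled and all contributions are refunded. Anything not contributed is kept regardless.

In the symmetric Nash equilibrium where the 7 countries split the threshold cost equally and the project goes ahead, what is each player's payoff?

Equal share of the threshold: 14/7 = 2.
At this profile no one gains by cutting their contribution: any cut drops the total below 14, the project is cancelled, contributions are refunded, and the deviator ends with 42, which is less than 42 − 2 + 17 = 57. Contributing more than 2 just wastes the excess. So contributing exactly 2 is a best response.
Each player's payoff: 42 − 2 + 17 = 57.

57 billion dollars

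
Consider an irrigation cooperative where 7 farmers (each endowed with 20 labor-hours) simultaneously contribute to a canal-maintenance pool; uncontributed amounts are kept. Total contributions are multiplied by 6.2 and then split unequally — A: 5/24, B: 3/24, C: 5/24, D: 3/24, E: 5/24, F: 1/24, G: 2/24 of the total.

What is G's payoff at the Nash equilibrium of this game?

For player j, contributing a unit is worthwhile iff 6.2 × (j's share) ≥ 1, i.e. iff j's share is at least 0.1613.
A, C and E are above the threshold, contributing 20 each; the remaining 4 contribute 0. Total contributed: 60.
G keeps 20 and receives 6.2 × 60 × 2/24 = 31.00 from the canal-maintenance pool, for a payoff of 51.00.

51.00 labor-hours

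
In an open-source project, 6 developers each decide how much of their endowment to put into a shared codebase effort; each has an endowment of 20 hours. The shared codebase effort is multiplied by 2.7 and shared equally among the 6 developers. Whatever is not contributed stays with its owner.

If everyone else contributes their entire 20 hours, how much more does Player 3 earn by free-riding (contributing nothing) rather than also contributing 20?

Switching from a contribution of 20 to 0 lets Player 3 keep an extra 20 hours, but lowers the shared codebase effort by 20, which costs Player 3 their own share of that drop: 2.7/6 × 20 = 9.00.
Net gain = 20 − 9.00 = 11.00. The private return per contributed unit (0.4500) is below 1, so free-riding is indeed the best response regardless of what the others do.

11.00 hours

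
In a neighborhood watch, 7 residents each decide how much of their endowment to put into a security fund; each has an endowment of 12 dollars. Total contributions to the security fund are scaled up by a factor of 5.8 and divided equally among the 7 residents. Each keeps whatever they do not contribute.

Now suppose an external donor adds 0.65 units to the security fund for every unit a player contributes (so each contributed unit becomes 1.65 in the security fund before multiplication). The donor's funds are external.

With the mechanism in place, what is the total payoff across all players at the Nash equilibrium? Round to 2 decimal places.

The effective private return per unit is now 5.8 × 1.65 / 7 = 1.3671 > 1, so every player's dominant strategy flips to full contribution.
At the Nash equilibrium everyone contributes 12. Group total payoff = 5.8 × 1.65 × 84 = 803.88.

803.88 dollars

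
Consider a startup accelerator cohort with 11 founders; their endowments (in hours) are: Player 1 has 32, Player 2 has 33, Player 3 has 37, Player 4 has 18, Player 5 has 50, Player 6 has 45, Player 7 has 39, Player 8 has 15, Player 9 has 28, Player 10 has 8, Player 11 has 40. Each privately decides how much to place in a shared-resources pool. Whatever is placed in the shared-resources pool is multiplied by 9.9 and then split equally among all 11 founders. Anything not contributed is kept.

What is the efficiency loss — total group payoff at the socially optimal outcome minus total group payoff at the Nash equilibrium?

The private return per contributed unit is 9.9/11 = 0.9000 < 1 for every player regardless of endowment, so the Nash equilibrium is zero contribution and the group total is Σ E_j = 32 + 33 + 37 + 18 + 50 + 45 + 39 + 15 + 28 + 8 + 40 = 345.
Each contributed unit returns 9.900 to the group, so the social optimum is full contribution by everyone: group total = 9.900 × 345 = 3415.50.
Efficiency loss = (9.900 − 1) × 345 = 3070.50.

3070.50 hours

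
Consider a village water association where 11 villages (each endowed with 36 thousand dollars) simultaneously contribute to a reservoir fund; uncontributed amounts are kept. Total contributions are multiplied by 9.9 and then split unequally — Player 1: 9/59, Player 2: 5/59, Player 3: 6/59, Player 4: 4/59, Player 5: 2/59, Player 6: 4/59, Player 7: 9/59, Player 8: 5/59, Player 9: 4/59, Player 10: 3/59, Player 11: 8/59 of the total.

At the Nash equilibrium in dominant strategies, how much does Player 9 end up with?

132.65 thousand dollars

Each unit j contributes comes back to j as 9.9 × (j's share), so j prefers to contribute only if that share exceeds 1/9.9 = 0.1010; otherwise keeping the unit dominates.
Player 1, Player 3, Player 7 and Player 11 are above the threshold, contributing 36 each; the remaining 7 contribute 0. Total contributed: 144.
Player 9 keeps 36 and receives 9.9 × 144 × 4/59 = 96.65 from the reservoir fund, for a payoff of 132.65.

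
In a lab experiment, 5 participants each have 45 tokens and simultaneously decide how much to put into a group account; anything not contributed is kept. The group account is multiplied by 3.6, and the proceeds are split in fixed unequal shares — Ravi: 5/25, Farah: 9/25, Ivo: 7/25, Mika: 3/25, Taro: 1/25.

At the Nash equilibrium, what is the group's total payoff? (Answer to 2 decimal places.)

459.00 tokens

Player j's private return per contributed unit is 3.6 × (j's share). Contributing is weakly dominant for j when that share is at least 1/3.6 = 0.2778, and contributing 0 is dominant otherwise.
The shares above 0.2778 belong to Farah and Ivo, contributing 45 each; the remaining 3 contribute 0. Total contributed: 90.
The group account pays out 3.6 × 90 = 324.00 in total (split across the unequal shares, but the aggregate is all that matters for the group sum).
The 3 free-riders keep 45 each, adding 135. Group total = 135 + 324.00 = 459.00.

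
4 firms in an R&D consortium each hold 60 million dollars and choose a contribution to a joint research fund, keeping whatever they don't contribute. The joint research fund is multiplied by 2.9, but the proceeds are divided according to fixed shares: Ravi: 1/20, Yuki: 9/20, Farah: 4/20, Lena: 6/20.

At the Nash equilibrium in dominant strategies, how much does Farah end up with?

94.80 million dollars

Each unit j contributes comes back to j as 2.9 × (j's share), so j prefers to contribute only if that share exceeds 1/2.9 = 0.3448; otherwise keeping the unit dominates.
Only Yuki (9/20) clears that bar, contributing 60; the remaining 3 contribute 0. Total contributed: 60.
Farah keeps 60 and receives 2.9 × 60 × 4/20 = 34.80 from the joint research fund, for a payoff of 94.80.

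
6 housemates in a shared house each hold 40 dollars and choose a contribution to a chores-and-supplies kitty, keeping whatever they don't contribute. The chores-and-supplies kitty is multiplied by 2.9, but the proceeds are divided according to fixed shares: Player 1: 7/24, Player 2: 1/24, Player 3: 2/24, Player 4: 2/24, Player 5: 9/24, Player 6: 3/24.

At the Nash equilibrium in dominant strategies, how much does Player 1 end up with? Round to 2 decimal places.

73.83 dollars

Each unit j contributes comes back to j as 2.9 × (j's share), so j prefers to contribute only if that share exceeds 1/2.9 = 0.3448; otherwise keeping the unit dominates.
The only share above 0.3448 is Player 5's 9/24, contributing 40; the remaining 5 contribute 0. Total contributed: 40.
Player 1 keeps 40 and receives 2.9 × 40 × 7/24 = 33.83 from the chores-and-supplies kitty, for a payoff of 73.83.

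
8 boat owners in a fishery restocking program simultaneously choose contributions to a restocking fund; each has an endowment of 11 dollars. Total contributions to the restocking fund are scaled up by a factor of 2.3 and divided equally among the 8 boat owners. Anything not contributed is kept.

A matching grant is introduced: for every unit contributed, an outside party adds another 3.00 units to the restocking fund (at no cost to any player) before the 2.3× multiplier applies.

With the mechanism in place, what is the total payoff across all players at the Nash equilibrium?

With the mechanism, a contributed unit returns 2.3 × 4.00 / 8 = 1.1500 per unit of net cost to the contributor — now above 1 — so contributing fully is weakly dominant for every player.
At the Nash equilibrium everyone contributes 11. Group total payoff = 2.3 × 4.00 × 88 = 809.60.

809.60 dollars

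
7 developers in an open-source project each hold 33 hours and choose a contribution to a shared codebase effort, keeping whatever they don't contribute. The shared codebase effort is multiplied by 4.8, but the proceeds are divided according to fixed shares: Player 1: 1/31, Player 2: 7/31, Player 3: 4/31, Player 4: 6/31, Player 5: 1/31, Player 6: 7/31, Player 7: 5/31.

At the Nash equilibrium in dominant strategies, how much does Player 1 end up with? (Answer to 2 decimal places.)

Each unit j contributes comes back to j as 4.8 × (j's share), so j prefers to contribute only if that share exceeds 1/4.8 = 0.2083; otherwise keeping the unit dominates.
Player 2 and Player 6 clear that bar, contributing 33 each; the remaining 5 contribute 0. Total contributed: 66.
Player 1 keeps 33 and receives 4.8 × 66 × 1/31 = 10.22 from the shared codebase effort, for a payoff of 43.22.

43.22 hours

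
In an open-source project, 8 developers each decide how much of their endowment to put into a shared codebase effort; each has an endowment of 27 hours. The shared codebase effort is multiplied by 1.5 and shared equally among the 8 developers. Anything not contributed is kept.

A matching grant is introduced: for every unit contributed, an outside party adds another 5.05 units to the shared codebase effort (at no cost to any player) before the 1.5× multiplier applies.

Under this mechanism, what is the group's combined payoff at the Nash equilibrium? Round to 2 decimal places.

1960.20 hours

The effective private return per unit is now 1.5 × 6.05 / 8 = 1.1344 > 1, so every player's dominant strategy flips to full contribution.
So the Nash equilibrium is full contribution by all 8; the group earns 1.5 × 6.05 × 216 = 1960.20.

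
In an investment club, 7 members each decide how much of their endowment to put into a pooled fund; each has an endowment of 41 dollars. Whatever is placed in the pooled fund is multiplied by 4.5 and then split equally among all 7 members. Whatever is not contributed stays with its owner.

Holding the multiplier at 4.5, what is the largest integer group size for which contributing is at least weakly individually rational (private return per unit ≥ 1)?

Private return per unit is 4.5/(group size), which is ≥ 1 whenever the group size is ≤ 4.5.
The largest such integer is 4.

4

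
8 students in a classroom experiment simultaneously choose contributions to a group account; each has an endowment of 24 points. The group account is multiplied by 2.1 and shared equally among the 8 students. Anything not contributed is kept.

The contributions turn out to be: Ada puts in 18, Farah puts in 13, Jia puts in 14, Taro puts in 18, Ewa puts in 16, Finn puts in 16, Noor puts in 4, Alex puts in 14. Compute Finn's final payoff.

37.66 points

Total contributed: 18 + 13 + 14 + 18 + 16 + 16 + 4 + 14 = 113.
Each receives 2.1 × 113 / 8 = 29.66 from the group account.
Finn keeps 24 − 16 = 8, so Finn's payoff is 8 + 29.66 = 37.66.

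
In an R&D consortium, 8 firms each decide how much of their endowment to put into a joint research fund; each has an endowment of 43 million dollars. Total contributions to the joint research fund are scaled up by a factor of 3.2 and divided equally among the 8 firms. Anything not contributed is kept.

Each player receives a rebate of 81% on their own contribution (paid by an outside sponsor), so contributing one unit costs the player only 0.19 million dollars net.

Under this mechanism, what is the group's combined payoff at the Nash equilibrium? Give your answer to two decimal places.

The effective private return per unit is now (3.2/8) / 0.19 = 2.1053 > 1, so every player's dominant strategy flips to full contribution.
At the Nash equilibrium everyone contributes 43. Group total payoff = 8 × (43 × 0.81 + 3.2 × 43) = 1379.44.

1379.44 million dollars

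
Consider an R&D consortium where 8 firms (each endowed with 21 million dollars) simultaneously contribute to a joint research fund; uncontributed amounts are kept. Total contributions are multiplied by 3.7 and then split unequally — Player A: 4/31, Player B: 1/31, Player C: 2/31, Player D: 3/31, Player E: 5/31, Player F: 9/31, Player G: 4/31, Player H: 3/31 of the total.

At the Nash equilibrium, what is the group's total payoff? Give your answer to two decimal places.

224.70 million dollars

Each unit j contributes comes back to j as 3.7 × (j's share), so j prefers to contribute only if that share exceeds 1/3.7 = 0.2703; otherwise keeping the unit dominates.
The only share above 0.2703 is Player F's 9/31, contributing 21; the remaining 7 contribute 0. Total contributed: 21.
The joint research fund pays out 3.7 × 21 = 77.70 in total (split across the unequal shares, but the aggregate is all that matters for the group sum).
The 7 free-riders keep 21 each, adding 147. Group total = 147 + 77.70 = 224.70.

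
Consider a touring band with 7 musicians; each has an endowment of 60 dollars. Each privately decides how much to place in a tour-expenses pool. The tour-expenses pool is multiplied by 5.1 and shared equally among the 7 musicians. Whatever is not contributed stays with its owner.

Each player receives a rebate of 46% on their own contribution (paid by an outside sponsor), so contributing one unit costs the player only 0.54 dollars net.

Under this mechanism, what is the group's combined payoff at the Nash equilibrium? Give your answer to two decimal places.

2335.20 dollars

With the mechanism, a contributed unit returns (5.1/7) / 0.54 = 1.3492 per unit of net cost to the contributor — now above 1 — so contributing fully is weakly dominant for every player.
So the Nash equilibrium is full contribution by all 7; the group earns 7 × (60 × 0.46 + 5.1 × 60) = 2335.20.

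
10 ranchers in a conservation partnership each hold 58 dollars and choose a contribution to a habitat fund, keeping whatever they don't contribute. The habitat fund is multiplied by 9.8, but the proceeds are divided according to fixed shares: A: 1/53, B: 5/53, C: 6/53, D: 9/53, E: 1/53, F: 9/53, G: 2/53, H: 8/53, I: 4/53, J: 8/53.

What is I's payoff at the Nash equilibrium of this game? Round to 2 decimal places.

A player with share s gets back 9.8·s per unit contributed, so full contribution is dominant for anyone with s > 1/9.8 = 0.1020 and zero contribution is dominant for anyone below.
The shares above 0.1020 belong to C, D, F, H and J, contributing 58 each; the remaining 5 contribute 0. Total contributed: 290.
I keeps 58 and receives 9.8 × 290 × 4/53 = 214.49 from the habitat fund, for a payoff of 272.49.

272.49 dollars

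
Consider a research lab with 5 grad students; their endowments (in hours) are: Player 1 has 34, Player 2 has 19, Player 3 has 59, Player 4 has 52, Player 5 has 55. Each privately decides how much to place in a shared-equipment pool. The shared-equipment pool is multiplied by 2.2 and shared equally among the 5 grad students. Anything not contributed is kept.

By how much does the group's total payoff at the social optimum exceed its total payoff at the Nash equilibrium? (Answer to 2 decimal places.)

The private return per contributed unit is 2.2/5 = 0.4400 < 1 for every player regardless of endowment, so the Nash equilibrium is zero contribution and the group total is Σ E_j = 34 + 19 + 59 + 52 + 55 = 219.
Each contributed unit returns 2.200 to the group, so the social optimum is full contribution by everyone: group total = 2.200 × 219 = 481.80.
Efficiency loss = (2.200 − 1) × 219 = 262.80.

262.80 hours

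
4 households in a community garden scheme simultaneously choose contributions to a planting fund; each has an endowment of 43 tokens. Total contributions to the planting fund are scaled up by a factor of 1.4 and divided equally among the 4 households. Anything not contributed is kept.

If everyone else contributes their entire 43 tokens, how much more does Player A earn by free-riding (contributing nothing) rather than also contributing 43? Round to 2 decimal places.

27.95 tokens

Switching from a contribution of 43 to 0 lets Player A keep an extra 43 tokens, but lowers the planting fund by 43, which costs Player A their own share of that drop: 1.4/4 × 43 = 15.05.
Net gain = 43 − 15.05 = 27.95. The private return per contributed unit (0.3500) is below 1, so free-riding is indeed the best response regardless of what the others do.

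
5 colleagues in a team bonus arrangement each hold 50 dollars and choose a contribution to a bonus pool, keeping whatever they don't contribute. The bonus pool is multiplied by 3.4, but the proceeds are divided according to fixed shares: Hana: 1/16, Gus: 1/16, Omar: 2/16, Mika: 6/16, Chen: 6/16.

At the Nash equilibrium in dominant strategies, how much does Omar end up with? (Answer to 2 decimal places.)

A player with share s gets back 3.4·s per unit contributed, so full contribution is dominant for anyone with s > 1/3.4 = 0.2941 and zero contribution is dominant for anyone below.
The shares above 0.2941 belong to Mika and Chen, contributing 50 each; the remaining 3 contribute 0. Total contributed: 100.
Omar keeps 50 and receives 3.4 × 100 × 2/16 = 42.50 from the bonus pool, for a payoff of 92.50.

92.50 dollars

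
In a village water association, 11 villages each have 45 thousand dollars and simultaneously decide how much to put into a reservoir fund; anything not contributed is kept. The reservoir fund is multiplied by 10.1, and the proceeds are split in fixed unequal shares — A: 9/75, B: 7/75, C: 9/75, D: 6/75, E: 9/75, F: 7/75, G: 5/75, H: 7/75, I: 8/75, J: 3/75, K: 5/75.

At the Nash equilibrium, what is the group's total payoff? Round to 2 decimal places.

2133.00 thousand dollars

Player j's private return per contributed unit is 10.1 × (j's share). Contributing is weakly dominant for j when that share is at least 1/10.1 = 0.0990, and contributing 0 is dominant otherwise.
The shares above 0.0990 belong to A, C, E and I, contributing 45 each; the remaining 7 contribute 0. Total contributed: 180.
The reservoir fund pays out 10.1 × 180 = 1818.00 in total (split across the unequal shares, but the aggregate is all that matters for the group sum).
The 7 free-riders keep 45 each, adding 315. Group total = 315 + 1818.00 = 2133.00.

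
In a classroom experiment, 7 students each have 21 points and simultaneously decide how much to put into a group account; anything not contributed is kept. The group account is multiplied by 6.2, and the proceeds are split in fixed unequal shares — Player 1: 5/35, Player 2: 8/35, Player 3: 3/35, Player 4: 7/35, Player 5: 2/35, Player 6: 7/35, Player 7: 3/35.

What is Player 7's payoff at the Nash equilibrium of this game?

54.48 points

Player j's private return per contributed unit is 6.2 × (j's share). Contributing is weakly dominant for j when that share is at least 1/6.2 = 0.1613, and contributing 0 is dominant otherwise.
Player 2, Player 4 and Player 6 are above the threshold, contributing 21 each; the remaining 4 contribute 0. Total contributed: 63.
Player 7 keeps 21 and receives 6.2 × 63 × 3/35 = 33.48 from the group account, for a payoff of 54.48.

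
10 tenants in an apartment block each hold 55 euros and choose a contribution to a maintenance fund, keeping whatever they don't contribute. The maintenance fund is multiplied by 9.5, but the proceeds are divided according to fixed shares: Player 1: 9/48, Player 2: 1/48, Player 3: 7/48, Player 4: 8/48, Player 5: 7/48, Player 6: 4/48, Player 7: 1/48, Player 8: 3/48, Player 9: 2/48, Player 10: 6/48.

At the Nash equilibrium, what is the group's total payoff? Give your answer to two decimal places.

For player j, contributing a unit is worthwhile iff 9.5 × (j's share) ≥ 1, i.e. iff j's share is at least 0.1053.
The shares above 0.1053 belong to Player 1, Player 3, Player 4, Player 5 and Player 10, contributing 55 each; the remaining 5 contribute 0. Total contributed: 275.
The maintenance fund pays out 9.5 × 275 = 2612.50 in total (split across the unequal shares, but the aggregate is all that matters for the group sum).
The 5 free-riders keep 55 each, adding 275. Group total = 275 + 2612.50 = 2887.50.

2887.50 euros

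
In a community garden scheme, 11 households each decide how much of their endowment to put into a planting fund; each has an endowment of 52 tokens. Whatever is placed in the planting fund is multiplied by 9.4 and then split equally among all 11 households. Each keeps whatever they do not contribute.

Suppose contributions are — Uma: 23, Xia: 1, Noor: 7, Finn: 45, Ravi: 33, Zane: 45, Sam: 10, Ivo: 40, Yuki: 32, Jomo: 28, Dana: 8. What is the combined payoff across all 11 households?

2856.80 tokens

Total contributed: 23 + 1 + 7 + 45 + 33 + 45 + 10 + 40 + 32 + 28 + 8 = 272; total kept: 11 × 52 − 272 = 300.
The planting fund pays out 9.4 × 272 = 2556.80 in aggregate.
Group total = 300 + 2556.80 = 2856.80.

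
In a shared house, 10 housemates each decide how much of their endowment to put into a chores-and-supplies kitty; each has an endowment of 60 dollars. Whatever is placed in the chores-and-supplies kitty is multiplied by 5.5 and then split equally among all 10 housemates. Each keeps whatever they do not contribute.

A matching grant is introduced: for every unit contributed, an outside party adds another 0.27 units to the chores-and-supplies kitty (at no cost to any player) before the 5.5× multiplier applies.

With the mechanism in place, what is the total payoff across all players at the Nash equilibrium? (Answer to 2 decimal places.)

600.00 dollars

Even with the mechanism, each unit contributed returns only 5.5 × 1.27 / 10 = 0.6985 per unit of net cost, so contributing nothing is still dominant.
At the Nash equilibrium no one contributes; group total payoff = 10 × 60 = 600.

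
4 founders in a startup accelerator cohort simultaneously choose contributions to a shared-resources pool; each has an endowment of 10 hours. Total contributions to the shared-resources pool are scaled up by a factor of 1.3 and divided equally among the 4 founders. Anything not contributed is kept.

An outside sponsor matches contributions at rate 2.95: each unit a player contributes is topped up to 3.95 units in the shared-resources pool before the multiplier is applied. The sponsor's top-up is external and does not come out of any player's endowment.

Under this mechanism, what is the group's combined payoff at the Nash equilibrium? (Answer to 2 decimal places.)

205.40 hours

With the mechanism, a contributed unit returns 1.3 × 3.95 / 4 = 1.2838 per unit of net cost to the contributor — now above 1 — so contributing fully is weakly dominant for every player.
So the Nash equilibrium is full contribution by all 4; the group earns 1.3 × 3.95 × 40 = 205.40.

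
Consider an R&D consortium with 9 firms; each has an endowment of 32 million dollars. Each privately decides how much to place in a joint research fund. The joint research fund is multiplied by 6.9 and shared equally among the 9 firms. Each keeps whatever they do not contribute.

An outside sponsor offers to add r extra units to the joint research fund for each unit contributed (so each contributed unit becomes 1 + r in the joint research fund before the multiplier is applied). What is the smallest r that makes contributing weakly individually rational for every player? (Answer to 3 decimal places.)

0.304

With matching at rate r, one contributed unit becomes (1 + r) in the joint research fund and returns 6.9 × (1 + r) / 9 to the contributor.
Setting this equal to 1: 1 + r = 9/6.9 = 1.3043.
So the minimum matching rate is r = 1.3043 − 1 = 0.304.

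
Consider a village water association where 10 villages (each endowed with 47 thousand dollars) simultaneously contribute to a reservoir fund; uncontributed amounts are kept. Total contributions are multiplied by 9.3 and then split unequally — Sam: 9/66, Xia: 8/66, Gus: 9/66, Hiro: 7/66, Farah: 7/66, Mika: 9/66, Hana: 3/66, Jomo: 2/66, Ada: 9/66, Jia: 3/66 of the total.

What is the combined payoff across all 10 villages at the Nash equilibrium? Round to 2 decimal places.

2420.50 thousand dollars

For player j, contributing a unit is worthwhile iff 9.3 × (j's share) ≥ 1, i.e. iff j's share is at least 0.1075.
Sam, Xia, Gus, Mika and Ada are above the threshold, contributing 47 each; the remaining 5 contribute 0. Total contributed: 235.
The reservoir fund pays out 9.3 × 235 = 2185.50 in total (split across the unequal shares, but the aggregate is all that matters for the group sum).
The 5 free-riders keep 47 each, adding 235. Group total = 235 + 2185.50 = 2420.50.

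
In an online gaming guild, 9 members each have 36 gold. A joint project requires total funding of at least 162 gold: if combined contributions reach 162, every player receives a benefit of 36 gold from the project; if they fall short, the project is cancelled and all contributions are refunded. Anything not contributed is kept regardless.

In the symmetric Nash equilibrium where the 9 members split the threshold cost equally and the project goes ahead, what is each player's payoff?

54 gold

Equal share of the threshold: 162/9 = 18.
At this profile no one gains by cutting their contribution: any cut drops the total below 162, the project is cancelled, contributions are refunded, and the deviator ends with 36, which is less than 36 − 18 + 36 = 54. Contributing more than 18 just wastes the excess. So contributing exactly 18 is a best response.
Each player's payoff: 36 − 18 + 36 = 54.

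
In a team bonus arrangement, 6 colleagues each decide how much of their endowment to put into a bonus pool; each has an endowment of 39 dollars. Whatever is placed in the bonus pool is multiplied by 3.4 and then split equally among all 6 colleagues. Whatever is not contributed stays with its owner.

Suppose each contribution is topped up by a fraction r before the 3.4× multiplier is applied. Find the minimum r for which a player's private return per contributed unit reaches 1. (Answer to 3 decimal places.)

With matching at rate r, one contributed unit becomes (1 + r) in the bonus pool and returns 3.4 × (1 + r) / 6 to the contributor.
Setting this equal to 1: 1 + r = 6/3.4 = 1.7647.
So the minimum matching rate is r = 1.7647 − 1 = 0.765.

0.765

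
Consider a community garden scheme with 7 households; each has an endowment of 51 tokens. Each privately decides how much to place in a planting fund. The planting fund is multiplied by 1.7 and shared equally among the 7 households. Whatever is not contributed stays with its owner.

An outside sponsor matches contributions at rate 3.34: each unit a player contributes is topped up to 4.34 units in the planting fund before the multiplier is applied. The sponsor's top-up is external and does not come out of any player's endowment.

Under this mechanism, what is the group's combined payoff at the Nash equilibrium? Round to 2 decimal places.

2633.95 tokens

The effective private return per unit is now 1.7 × 4.34 / 7 = 1.0540 > 1, so every player's dominant strategy flips to full contribution.
At the Nash equilibrium everyone contributes 51. Group total payoff = 1.7 × 4.34 × 357 = 2633.95.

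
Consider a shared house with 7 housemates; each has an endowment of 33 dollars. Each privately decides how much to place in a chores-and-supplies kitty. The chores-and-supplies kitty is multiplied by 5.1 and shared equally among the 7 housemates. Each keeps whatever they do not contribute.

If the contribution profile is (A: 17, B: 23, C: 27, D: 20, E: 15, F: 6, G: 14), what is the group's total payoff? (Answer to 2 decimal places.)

Total contributed: 17 + 23 + 27 + 20 + 15 + 6 + 14 = 122; total kept: 7 × 33 − 122 = 109.
The chores-and-supplies kitty pays out 5.1 × 122 = 622.20 in aggregate.
Group total = 109 + 622.20 = 731.20.

731.20 dollars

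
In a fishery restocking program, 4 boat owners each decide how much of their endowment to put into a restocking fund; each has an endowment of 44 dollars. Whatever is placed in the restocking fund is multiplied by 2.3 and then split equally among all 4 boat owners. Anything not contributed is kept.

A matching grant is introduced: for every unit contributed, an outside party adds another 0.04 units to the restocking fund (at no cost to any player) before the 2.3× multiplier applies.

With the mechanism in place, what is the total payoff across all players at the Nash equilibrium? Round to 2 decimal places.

With the mechanism, a contributed unit returns 2.3 × 1.04 / 4 = 0.5980 per unit of net cost — still below 1 — so contributing 0 remains dominant for every player.
Everyone keeps their endowment and the group total is 4 × 44 = 176.

176.00 dollars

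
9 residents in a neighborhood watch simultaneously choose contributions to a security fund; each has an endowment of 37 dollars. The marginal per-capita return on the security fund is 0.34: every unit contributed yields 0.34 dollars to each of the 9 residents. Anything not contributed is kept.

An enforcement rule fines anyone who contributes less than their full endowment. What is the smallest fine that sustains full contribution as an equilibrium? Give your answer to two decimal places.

24.42 dollars

Given the others contribute fully, the best deviation is to contribute 0 (any partial contribution still incurs the fine and gives up units whose private return 0.34 is below 1).
Deviating from 37 to 0 saves 37 dollars but forfeits the deviator's share of the drop in the security fund: 0.34 × 37 = 12.58.
So the deviation gain is 37 − 12.58 = 24.42, and the fine must be at least 24.42 dollars to wipe it out.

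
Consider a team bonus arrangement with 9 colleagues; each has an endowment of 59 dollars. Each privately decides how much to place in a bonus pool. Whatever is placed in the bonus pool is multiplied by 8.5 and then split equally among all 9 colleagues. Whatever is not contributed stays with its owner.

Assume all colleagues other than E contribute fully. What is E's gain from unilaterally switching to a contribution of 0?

Switching from a contribution of 59 to 0 lets E keep an extra 59 dollars, but lowers the bonus pool by 59, which costs E their own share of that drop: 8.5/9 × 59 = 55.72.
Net gain = 59 − 55.72 = 3.28. The private return per contributed unit (0.9444) is below 1, so free-riding is indeed the best response regardless of what the others do.

3.28 dollars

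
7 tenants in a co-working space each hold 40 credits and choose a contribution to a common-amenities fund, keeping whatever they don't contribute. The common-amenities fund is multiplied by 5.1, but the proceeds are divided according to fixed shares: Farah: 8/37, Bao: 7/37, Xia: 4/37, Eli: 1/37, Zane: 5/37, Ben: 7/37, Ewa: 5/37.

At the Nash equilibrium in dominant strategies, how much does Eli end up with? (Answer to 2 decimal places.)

45.51 credits

Player j's private return per contributed unit is 5.1 × (j's share). Contributing is weakly dominant for j when that share is at least 1/5.1 = 0.1961, and contributing 0 is dominant otherwise.
The only share above 0.1961 is Farah's 8/37, contributing 40; the remaining 6 contribute 0. Total contributed: 40.
Eli keeps 40 and receives 5.1 × 40 × 1/37 = 5.51 from the common-amenities fund, for a payoff of 45.51.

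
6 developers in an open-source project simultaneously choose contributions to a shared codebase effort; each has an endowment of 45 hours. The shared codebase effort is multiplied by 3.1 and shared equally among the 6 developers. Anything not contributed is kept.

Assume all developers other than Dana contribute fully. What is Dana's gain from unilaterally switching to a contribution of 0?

Switching from a contribution of 45 to 0 lets Dana keep an extra 45 hours, but lowers the shared codebase effort by 45, which costs Dana their own share of that drop: 3.1/6 × 45 = 23.25.
Net gain = 45 − 23.25 = 21.75. The private return per contributed unit (0.5167) is below 1, so free-riding is indeed the best response regardless of what the others do.

21.75 hours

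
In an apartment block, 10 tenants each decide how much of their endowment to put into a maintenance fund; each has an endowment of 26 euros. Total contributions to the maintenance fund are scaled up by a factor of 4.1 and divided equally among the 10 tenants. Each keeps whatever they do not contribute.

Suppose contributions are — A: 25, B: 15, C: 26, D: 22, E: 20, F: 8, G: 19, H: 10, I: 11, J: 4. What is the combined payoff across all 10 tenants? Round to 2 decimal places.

756.00 euros

Total contributed: 25 + 15 + 26 + 22 + 20 + 8 + 19 + 10 + 11 + 4 = 160; total kept: 10 × 26 − 160 = 100.
The maintenance fund pays out 4.1 × 160 = 656.00 in aggregate.
Group total = 100 + 656.00 = 756.00.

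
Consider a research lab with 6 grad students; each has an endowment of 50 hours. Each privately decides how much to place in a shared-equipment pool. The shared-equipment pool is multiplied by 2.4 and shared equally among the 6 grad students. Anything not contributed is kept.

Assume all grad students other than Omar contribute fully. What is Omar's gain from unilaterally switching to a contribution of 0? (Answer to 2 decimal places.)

Switching from a contribution of 50 to 0 lets Omar keep an extra 50 hours, but lowers the shared-equipment pool by 50, which costs Omar their own share of that drop: 2.4/6 × 50 = 20.00.
Net gain = 50 − 20.00 = 30.00. The private return per contributed unit (0.4000) is below 1, so free-riding is indeed the best response regardless of what the others do.

30.00 hours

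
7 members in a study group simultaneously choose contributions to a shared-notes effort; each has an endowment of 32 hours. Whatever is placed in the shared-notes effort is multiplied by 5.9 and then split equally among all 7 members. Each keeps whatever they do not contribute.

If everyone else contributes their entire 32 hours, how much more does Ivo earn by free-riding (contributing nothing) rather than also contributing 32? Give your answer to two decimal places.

Switching from a contribution of 32 to 0 lets Ivo keep an extra 32 hours, but lowers the shared-notes effort by 32, which costs Ivo their own share of that drop: 5.9/7 × 32 = 26.97.
Net gain = 32 − 26.97 = 5.03. The private return per contributed unit (0.8429) is below 1, so free-riding is indeed the best response regardless of what the others do.

5.03 hours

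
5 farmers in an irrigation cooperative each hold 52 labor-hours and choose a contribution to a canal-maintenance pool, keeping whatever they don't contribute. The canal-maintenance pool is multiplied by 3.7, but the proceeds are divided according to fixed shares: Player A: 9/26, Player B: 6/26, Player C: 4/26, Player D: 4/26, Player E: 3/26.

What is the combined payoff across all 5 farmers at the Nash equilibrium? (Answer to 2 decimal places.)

Each unit j contributes comes back to j as 3.7 × (j's share), so j prefers to contribute only if that share exceeds 1/3.7 = 0.2703; otherwise keeping the unit dominates.
Only Player A (9/26) clears that bar, contributing 52; the remaining 4 contribute 0. Total contributed: 52.
The canal-maintenance pool pays out 3.7 × 52 = 192.40 in total (split across the unequal shares, but the aggregate is all that matters for the group sum).
The 4 free-riders keep 52 each, adding 208. Group total = 208 + 192.40 = 400.40.

400.40 labor-hours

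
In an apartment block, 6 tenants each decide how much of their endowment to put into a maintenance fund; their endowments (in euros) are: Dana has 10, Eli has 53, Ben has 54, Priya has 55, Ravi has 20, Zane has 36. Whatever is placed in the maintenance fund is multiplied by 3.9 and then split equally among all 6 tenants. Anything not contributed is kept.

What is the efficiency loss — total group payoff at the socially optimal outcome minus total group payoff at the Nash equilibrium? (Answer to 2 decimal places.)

661.20 euros

The private return per contributed unit is 3.9/6 = 0.6500 < 1 for every player regardless of endowment, so the Nash equilibrium is zero contribution and the group total is Σ E_j = 10 + 53 + 54 + 55 + 20 + 36 = 228.
Each contributed unit returns 3.900 to the group, so the social optimum is full contribution by everyone: group total = 3.900 × 228 = 889.20.
Efficiency loss = (3.900 − 1) × 228 = 661.20.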